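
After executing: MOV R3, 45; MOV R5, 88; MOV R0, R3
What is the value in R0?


Register state trace:
  MOV R3, 45  → R3 = 45
  MOV R5, 88  → R5 = 88
  MOV R0, R3  → R0 = 45
Final: R0 = 45

45


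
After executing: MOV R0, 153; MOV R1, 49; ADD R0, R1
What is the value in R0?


Register state trace:
  MOV R0, 153  → R0 = 153
  MOV R1, 49  → R1 = 49
  ADD R0, R1  → R0 = 153 + 49 = 202
Final: R0 = 202

202


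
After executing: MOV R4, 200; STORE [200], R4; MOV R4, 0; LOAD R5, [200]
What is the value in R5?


Register and memory trace:
  MOV R4, 200  → R4 = 200
  STORE [200], R4  → mem[200] = 200
  MOV R4, 0  → R4 = 0
  LOAD R5, [200]  → R5 = mem[200] = 200
Final: R5 = 200

200


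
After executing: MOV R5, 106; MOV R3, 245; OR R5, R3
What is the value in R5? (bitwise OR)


Register state trace:
  MOV R5, 106  → R5 = 106 (0b01101010)
  MOV R3, 245  → R3 = 245 (0b11110101)
  OR R5, R3   → R5 = 106 OR 245 = 255 (0b11111111)
Final: R5 = 255

255


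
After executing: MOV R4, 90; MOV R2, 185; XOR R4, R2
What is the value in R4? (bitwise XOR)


Register state trace:
  MOV R4, 90  → R4 = 90 (0b01011010)
  MOV R2, 185  → R2 = 185 (0b10111001)
  XOR R4, R2  → R4 = 90 XOR 185 = 227 (0b11100011)
Final: R4 = 227

227


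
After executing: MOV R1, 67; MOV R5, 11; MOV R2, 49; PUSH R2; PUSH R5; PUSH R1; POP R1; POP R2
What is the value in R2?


Stack trace (top is rightmost):
  MOV R1, 67  → R1 = 67
  MOV R5, 11  → R5 = 11
  MOV R2, 49  → R2 = 49
  PUSH R2  → stack: [49]
  PUSH R5  → stack: [49, 11]
  PUSH R1  → stack: [49, 11, 67]
  POP R1  → R1 = 67, stack: [49, 11]
  POP R2  → R2 = 11, stack: [49]
Final: R2 = 11

11


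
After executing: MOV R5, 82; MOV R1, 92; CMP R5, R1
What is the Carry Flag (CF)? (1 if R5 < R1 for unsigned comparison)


Register state trace:
  MOV R5, 82  → R5 = 82
  MOV R1, 92  → R1 = 92
  CMP R5, R1  → unsigned 82 - 92: borrow occurs
  82 < 92, so CF = 1
CF = 1

1


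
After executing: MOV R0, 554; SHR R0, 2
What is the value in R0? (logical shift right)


Register state trace:
  MOV R0, 554  → R0 = 554
  SHR R0, 2  → R0 = 554 >> 2 = 554 // 2^2 = 138
Final: R0 = 138

138


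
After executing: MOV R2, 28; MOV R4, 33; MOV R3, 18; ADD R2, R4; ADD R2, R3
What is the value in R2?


Register state trace:
  MOV R2, 28  → R2 = 28
  MOV R4, 33  → R4 = 33
  MOV R3, 18  → R3 = 18
  ADD R2, R4  → R2 = 28 + 33 = 61
  ADD R2, R3  → R2 = 61 + 18 = 79
Final: R2 = 79

79


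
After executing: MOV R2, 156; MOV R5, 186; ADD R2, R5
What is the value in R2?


Register state trace:
  MOV R2, 156  → R2 = 156
  MOV R5, 186  → R5 = 186
  ADD R2, R5  → R2 = 156 + 186 = 342
Final: R2 = 342

342


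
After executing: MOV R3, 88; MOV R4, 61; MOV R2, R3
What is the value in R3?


Register state trace:
  MOV R3, 88  → R3 = 88
  MOV R4, 61  → R4 = 61
  MOV R2, R3  → R2 = 88
Final: R3 = 88

88


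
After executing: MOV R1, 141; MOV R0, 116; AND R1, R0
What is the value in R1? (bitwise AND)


Register state trace:
  MOV R1, 141  → R1 = 141 (0b10001101)
  MOV R0, 116  → R0 = 116 (0b01110100)
  AND R1, R0  → R1 = 141 AND 116 = 4 (0b00000100)
Final: R1 = 4

4


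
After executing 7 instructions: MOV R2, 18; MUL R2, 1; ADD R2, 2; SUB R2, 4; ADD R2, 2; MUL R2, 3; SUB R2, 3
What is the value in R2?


Register state trace:
  MOV R2, 18  → R2 = 18
  MUL R2, 1  → R2 = 18 * 1 = 18
  ADD R2, 2  → R2 = 18 + 2 = 20
  SUB R2, 4  → R2 = 20 - 4 = 16
  ADD R2, 2  → R2 = 16 + 2 = 18
  MUL R2, 3  → R2 = 18 * 3 = 54
  SUB R2, 3  → R2 = 54 - 3 = 51
Final: R2 = 51

51


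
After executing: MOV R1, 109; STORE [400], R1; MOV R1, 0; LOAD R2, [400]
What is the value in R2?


Register and memory trace:
  MOV R1, 109  → R1 = 109
  STORE [400], R1  → mem[400] = 109
  MOV R1, 0  → R1 = 0
  LOAD R2, [400]  → R2 = mem[400] = 109
Final: R2 = 109

109


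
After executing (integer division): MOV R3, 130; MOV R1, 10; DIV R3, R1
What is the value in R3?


Register state trace:
  MOV R3, 130  → R3 = 130
  MOV R1, 10  → R1 = 10
  DIV R3, R1  → R3 = 130 // 10 = 13
Final: R3 = 13

13


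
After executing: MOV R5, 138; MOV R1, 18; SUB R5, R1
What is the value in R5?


Register state trace:
  MOV R5, 138  → R5 = 138
  MOV R1, 18  → R1 = 18
  SUB R5, R1  → R5 = 138 - 18 = 120
Final: R5 = 120

120


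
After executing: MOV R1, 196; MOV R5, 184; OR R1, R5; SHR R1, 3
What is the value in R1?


Register state trace:
  MOV R1, 196  → R1 = 196 (0b11000100)
  MOV R5, 184  → R5 = 184 (0b10111000)
  OR R1, R5  → R1 = 196 OR 184 = 252 (0b11111100)
  SHR R1, 3  → R1 = 252 >> 3 = 31
Final: R1 = 31

31


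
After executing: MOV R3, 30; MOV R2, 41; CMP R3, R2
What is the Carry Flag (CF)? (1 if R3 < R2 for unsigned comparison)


Register state trace:
  MOV R3, 30  → R3 = 30
  MOV R2, 41  → R2 = 41
  CMP R3, R2  → unsigned 30 - 41: borrow occurs
  30 < 41, so CF = 1
CF = 1

1


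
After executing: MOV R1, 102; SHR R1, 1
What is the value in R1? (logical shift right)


Register state trace:
  MOV R1, 102  → R1 = 102
  SHR R1, 1  → R1 = 102 >> 1 = 102 // 2^1 = 51
Final: R1 = 51

51


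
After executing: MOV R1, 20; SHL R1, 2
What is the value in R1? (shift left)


Register state trace:
  MOV R1, 20  → R1 = 20
  SHL R1, 2  → R1 = 20 << 2 = 20 * 2^2 = 80
Final: R1 = 80

80


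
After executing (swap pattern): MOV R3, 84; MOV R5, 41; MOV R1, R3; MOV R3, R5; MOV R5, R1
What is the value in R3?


Register state trace (swap pattern):
  MOV R3, 84  → R3 = 84
  MOV R5, 41  → R5 = 41
  MOV R1, R3  → R1 = 84  (save R3)
  MOV R3, R5  → R3 = 41  (R3 gets R5's value)
  MOV R5, R1  → R5 = 84  (R5 gets saved value)
Final: R3 = 41

41


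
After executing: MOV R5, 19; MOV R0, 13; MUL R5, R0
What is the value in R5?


Register state trace:
  MOV R5, 19  → R5 = 19
  MOV R0, 13  → R0 = 13
  MUL R5, R0  → R5 = 19 * 13 = 247
Final: R5 = 247

247


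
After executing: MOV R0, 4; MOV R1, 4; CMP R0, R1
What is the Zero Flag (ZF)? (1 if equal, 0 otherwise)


Register state trace:
  MOV R0, 4  → R0 = 4
  MOV R1, 4  → R1 = 4
  CMP R0, R1  → computes 4 - 4 = 0
  Result is zero, so values are equal
ZF = 1

1


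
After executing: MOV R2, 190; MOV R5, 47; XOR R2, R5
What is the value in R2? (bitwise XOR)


Register state trace:
  MOV R2, 190  → R2 = 190 (0b10111110)
  MOV R5, 47  → R5 = 47 (0b00101111)
  XOR R2, R5  → R2 = 190 XOR 47 = 145 (0b10010001)
Final: R2 = 145

145


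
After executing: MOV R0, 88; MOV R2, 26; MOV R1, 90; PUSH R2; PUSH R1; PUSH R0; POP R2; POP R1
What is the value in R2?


Stack trace (top is rightmost):
  MOV R0, 88  → R0 = 88
  MOV R2, 26  → R2 = 26
  MOV R1, 90  → R1 = 90
  PUSH R2  → stack: [26]
  PUSH R1  → stack: [26, 90]
  PUSH R0  → stack: [26, 90, 88]
  POP R2  → R2 = 88, stack: [26, 90]
  POP R1  → R1 = 90, stack: [26]
Final: R2 = 88

88


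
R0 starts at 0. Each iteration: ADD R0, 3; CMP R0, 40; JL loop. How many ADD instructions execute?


Loop trace (R0 starts at 0, target 40, step 3):
  ADD #1: R0 = 0 + 3 = 3  → 3 < 40, loop
  ADD #2: R0 = 3 + 3 = 6  → 6 < 40, loop
  ADD #3: R0 = 6 + 3 = 9  → 9 < 40, loop
  ADD #4: R0 = 9 + 3 = 12  → 12 < 40, loop
  ADD #5: R0 = 12 + 3 = 15  → 15 < 40, loop
  ADD #6: R0 = 15 + 3 = 18  → 18 < 40, loop
  ADD #7: R0 = 18 + 3 = 21  → 21 < 40, loop
  ADD #8: R0 = 21 + 3 = 24  → 24 < 40, loop
  ADD #9: R0 = 24 + 3 = 27  → 27 < 40, loop
  ADD #10: R0 = 27 + 3 = 30  → 30 < 40, loop
  ADD #11: R0 = 30 + 3 = 33  → 33 < 40, loop
  ADD #12: R0 = 33 + 3 = 36  → 36 < 40, loop
  ADD #13: R0 = 36 + 3 = 39  → 39 < 40, loop
  ADD #14: R0 = 39 + 3 = 42  → 42 >= 40, exit
Total ADD instructions: 14

14


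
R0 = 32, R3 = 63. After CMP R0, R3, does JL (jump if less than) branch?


Trace:
  R0 = 32, R3 = 63
  CMP R0, R3  → compares 32 vs 63
  JL checks: is 32 less than 63?
  32 < 63, so condition is true
Branch taken: Yes

Yes


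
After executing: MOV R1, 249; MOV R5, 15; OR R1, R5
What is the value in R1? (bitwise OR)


Register state trace:
  MOV R1, 249  → R1 = 249 (0b11111001)
  MOV R5, 15  → R5 = 15 (0b00001111)
  OR R1, R5   → R1 = 249 OR 15 = 255 (0b11111111)
Final: R1 = 255

255


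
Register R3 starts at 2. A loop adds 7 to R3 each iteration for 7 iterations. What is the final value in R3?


Starting value: R3 = 2
  Iter 1: R3 = 2 + 7 = 9
  Iter 2: R3 = 9 + 7 = 16
  Iter 3: R3 = 16 + 7 = 23
  Iter 4: R3 = 23 + 7 = 30
  Iter 5: R3 = 30 + 7 = 37
  Iter 6: R3 = 37 + 7 = 44
  Iter 7: R3 = 44 + 7 = 51
Final: R3 = 51

51


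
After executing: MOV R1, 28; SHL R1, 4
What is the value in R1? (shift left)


Register state trace:
  MOV R1, 28  → R1 = 28
  SHL R1, 4  → R1 = 28 << 4 = 28 * 2^4 = 448
Final: R1 = 448

448


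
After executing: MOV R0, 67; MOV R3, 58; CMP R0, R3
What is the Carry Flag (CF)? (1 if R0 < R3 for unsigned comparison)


Register state trace:
  MOV R0, 67  → R0 = 67
  MOV R3, 58  → R3 = 58
  CMP R0, R3  → unsigned 67 - 58: no borrow
  67 >= 58, so CF = 0
CF = 0

0


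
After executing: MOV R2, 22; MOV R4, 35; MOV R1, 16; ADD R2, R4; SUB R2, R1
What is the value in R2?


Register state trace:
  MOV R2, 22  → R2 = 22
  MOV R4, 35  → R4 = 35
  MOV R1, 16  → R1 = 16
  ADD R2, R4  → R2 = 22 + 35 = 57
  SUB R2, R1  → R2 = 57 - 16 = 41
Final: R2 = 41

41


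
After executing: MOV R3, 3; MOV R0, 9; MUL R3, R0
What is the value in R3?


Register state trace:
  MOV R3, 3  → R3 = 3
  MOV R0, 9  → R0 = 9
  MUL R3, R0  → R3 = 3 * 9 = 27
Final: R3 = 27

27


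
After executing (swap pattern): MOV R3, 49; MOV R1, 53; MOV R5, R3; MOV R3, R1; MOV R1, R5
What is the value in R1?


Register state trace (swap pattern):
  MOV R3, 49  → R3 = 49
  MOV R1, 53  → R1 = 53
  MOV R5, R3  → R5 = 49  (save R3)
  MOV R3, R1  → R3 = 53  (R3 gets R1's value)
  MOV R1, R5  → R1 = 49  (R1 gets saved value)
Final: R1 = 49

49


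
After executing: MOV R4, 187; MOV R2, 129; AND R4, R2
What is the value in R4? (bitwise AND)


Register state trace:
  MOV R4, 187  → R4 = 187 (0b10111011)
  MOV R2, 129  → R2 = 129 (0b10000001)
  AND R4, R2  → R4 = 187 AND 129 = 129 (0b10000001)
Final: R4 = 129

129


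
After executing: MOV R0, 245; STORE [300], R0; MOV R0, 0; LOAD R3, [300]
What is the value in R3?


Register and memory trace:
  MOV R0, 245  → R0 = 245
  STORE [300], R0  → mem[300] = 245
  MOV R0, 0  → R0 = 0
  LOAD R3, [300]  → R3 = mem[300] = 245
Final: R3 = 245

245


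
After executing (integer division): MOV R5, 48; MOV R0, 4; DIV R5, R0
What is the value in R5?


Register state trace:
  MOV R5, 48  → R5 = 48
  MOV R0, 4  → R0 = 4
  DIV R5, R0  → R5 = 48 // 4 = 12
Final: R5 = 12

12


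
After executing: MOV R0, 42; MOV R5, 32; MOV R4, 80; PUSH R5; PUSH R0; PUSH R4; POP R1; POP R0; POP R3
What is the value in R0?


Stack trace (top is rightmost):
  MOV R0, 42  → R0 = 42
  MOV R5, 32  → R5 = 32
  MOV R4, 80  → R4 = 80
  PUSH R5  → stack: [32]
  PUSH R0  → stack: [32, 42]
  PUSH R4  → stack: [32, 42, 80]
  POP R1  → R1 = 80, stack: [32, 42]
  POP R0  → R0 = 42, stack: [32]
  POP R3  → R3 = 32, stack: []
Final: R0 = 42

42


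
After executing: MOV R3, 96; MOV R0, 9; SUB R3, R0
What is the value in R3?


Register state trace:
  MOV R3, 96  → R3 = 96
  MOV R0, 9  → R0 = 9
  SUB R3, R0  → R3 = 96 - 9 = 87
Final: R3 = 87

87


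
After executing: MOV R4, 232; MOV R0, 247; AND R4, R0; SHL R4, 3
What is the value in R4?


Register state trace:
  MOV R4, 232  → R4 = 232 (0b11101000)
  MOV R0, 247  → R0 = 247 (0b11110111)
  AND R4, R0  → R4 = 232 AND 247 = 224 (0b11100000)
  SHL R4, 3  → R4 = 224 << 3 = 1792
Final: R4 = 1792

1792


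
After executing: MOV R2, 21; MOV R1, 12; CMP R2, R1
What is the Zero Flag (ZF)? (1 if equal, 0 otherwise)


Register state trace:
  MOV R2, 21  → R2 = 21
  MOV R1, 12  → R1 = 12
  CMP R2, R1  → computes 21 - 12 = 9
  Result is nonzero, so values are not equal
ZF = 0

0


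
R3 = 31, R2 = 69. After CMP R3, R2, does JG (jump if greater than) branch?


Trace:
  R3 = 31, R2 = 69
  CMP R3, R2  → compares 31 vs 69
  JG checks: is 31 greater than 69?
  31 < 69, so condition is false
Branch taken: No

No


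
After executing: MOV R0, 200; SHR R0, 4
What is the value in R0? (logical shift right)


Register state trace:
  MOV R0, 200  → R0 = 200
  SHR R0, 4  → R0 = 200 >> 4 = 200 // 2^4 = 12
Final: R0 = 12

12


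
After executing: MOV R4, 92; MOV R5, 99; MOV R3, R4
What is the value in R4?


Register state trace:
  MOV R4, 92  → R4 = 92
  MOV R5, 99  → R5 = 99
  MOV R3, R4  → R3 = 92
Final: R4 = 92

92


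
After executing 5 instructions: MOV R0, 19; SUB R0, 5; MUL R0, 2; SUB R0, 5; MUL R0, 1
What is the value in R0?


Register state trace:
  MOV R0, 19  → R0 = 19
  SUB R0, 5  → R0 = 19 - 5 = 14
  MUL R0, 2  → R0 = 14 * 2 = 28
  SUB R0, 5  → R0 = 28 - 5 = 23
  MUL R0, 1  → R0 = 23 * 1 = 23
Final: R0 = 23

23


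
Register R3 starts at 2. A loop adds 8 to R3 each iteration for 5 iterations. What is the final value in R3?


Starting value: R3 = 2
  Iter 1: R3 = 2 + 8 = 10
  Iter 2: R3 = 10 + 8 = 18
  Iter 3: R3 = 18 + 8 = 26
  Iter 4: R3 = 26 + 8 = 34
  Iter 5: R3 = 34 + 8 = 42
Final: R3 = 42

42


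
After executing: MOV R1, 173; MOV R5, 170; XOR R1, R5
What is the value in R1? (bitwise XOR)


Register state trace:
  MOV R1, 173  → R1 = 173 (0b10101101)
  MOV R5, 170  → R5 = 170 (0b10101010)
  XOR R1, R5  → R1 = 173 XOR 170 = 7 (0b00000111)
Final: R1 = 7

7


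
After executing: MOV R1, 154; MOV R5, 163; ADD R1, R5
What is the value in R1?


Register state trace:
  MOV R1, 154  → R1 = 154
  MOV R5, 163  → R5 = 163
  ADD R1, R5  → R1 = 154 + 163 = 317
Final: R1 = 317

317


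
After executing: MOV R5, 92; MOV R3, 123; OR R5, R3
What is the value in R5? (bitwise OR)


Register state trace:
  MOV R5, 92  → R5 = 92 (0b01011100)
  MOV R3, 123  → R3 = 123 (0b01111011)
  OR R5, R3   → R5 = 92 OR 123 = 127 (0b01111111)
Final: R5 = 127

127


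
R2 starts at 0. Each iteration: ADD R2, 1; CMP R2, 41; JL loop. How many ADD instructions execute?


Loop trace (R2 starts at 0, target 41, step 1):
  ADD #1: R2 = 0 + 1 = 1  → 1 < 41, loop
  ADD #2: R2 = 1 + 1 = 2  → 2 < 41, loop
  ADD #3: R2 = 2 + 1 = 3  → 3 < 41, loop
  ADD #4: R2 = 3 + 1 = 4  → 4 < 41, loop
  ADD #5: R2 = 4 + 1 = 5  → 5 < 41, loop
  ADD #6: R2 = 5 + 1 = 6  → 6 < 41, loop
  ADD #7: R2 = 6 + 1 = 7  → 7 < 41, loop
  ADD #8: R2 = 7 + 1 = 8  → 8 < 41, loop
  ADD #9: R2 = 8 + 1 = 9  → 9 < 41, loop
  ADD #10: R2 = 9 + 1 = 10  → 10 < 41, loop
  ADD #11: R2 = 10 + 1 = 11  → 11 < 41, loop
  ADD #12: R2 = 11 + 1 = 12  → 12 < 41, loop
  ADD #13: R2 = 12 + 1 = 13  → 13 < 41, loop
  ADD #14: R2 = 13 + 1 = 14  → 14 < 41, loop
  ADD #15: R2 = 14 + 1 = 15  → 15 < 41, loop
  ADD #16: R2 = 15 + 1 = 16  → 16 < 41, loop
  ADD #17: R2 = 16 + 1 = 17  → 17 < 41, loop
  ADD #18: R2 = 17 + 1 = 18  → 18 < 41, loop
  ADD #19: R2 = 18 + 1 = 19  → 19 < 41, loop
  ADD #20: R2 = 19 + 1 = 20  → 20 < 41, loop
  ADD #21: R2 = 20 + 1 = 21  → 21 < 41, loop
  ADD #22: R2 = 21 + 1 = 22  → 22 < 41, loop
  ADD #23: R2 = 22 + 1 = 23  → 23 < 41, loop
  ADD #24: R2 = 23 + 1 = 24  → 24 < 41, loop
  ADD #25: R2 = 24 + 1 = 25  → 25 < 41, loop
  ADD #26: R2 = 25 + 1 = 26  → 26 < 41, loop
  ADD #27: R2 = 26 + 1 = 27  → 27 < 41, loop
  ADD #28: R2 = 27 + 1 = 28  → 28 < 41, loop
  ADD #29: R2 = 28 + 1 = 29  → 29 < 41, loop
  ADD #30: R2 = 29 + 1 = 30  → 30 < 41, loop
  ADD #31: R2 = 30 + 1 = 31  → 31 < 41, loop
  ADD #32: R2 = 31 + 1 = 32  → 32 < 41, loop
  ADD #33: R2 = 32 + 1 = 33  → 33 < 41, loop
  ADD #34: R2 = 33 + 1 = 34  → 34 < 41, loop
  ADD #35: R2 = 34 + 1 = 35  → 35 < 41, loop
  ADD #36: R2 = 35 + 1 = 36  → 36 < 41, loop
  ADD #37: R2 = 36 + 1 = 37  → 37 < 41, loop
  ADD #38: R2 = 37 + 1 = 38  → 38 < 41, loop
  ADD #39: R2 = 38 + 1 = 39  → 39 < 41, loop
  ADD #40: R2 = 39 + 1 = 40  → 40 < 41, loop
  ADD #41: R2 = 40 + 1 = 41  → 41 >= 41, exit
Total ADD instructions: 41

41


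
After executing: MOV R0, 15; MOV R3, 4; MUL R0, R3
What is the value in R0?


Register state trace:
  MOV R0, 15  → R0 = 15
  MOV R3, 4  → R3 = 4
  MUL R0, R3  → R0 = 15 * 4 = 60
Final: R0 = 60

60


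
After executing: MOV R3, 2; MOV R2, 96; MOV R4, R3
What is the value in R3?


Register state trace:
  MOV R3, 2  → R3 = 2
  MOV R2, 96  → R2 = 96
  MOV R4, R3  → R4 = 2
Final: R3 = 2

2


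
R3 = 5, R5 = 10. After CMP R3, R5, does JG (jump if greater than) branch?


Trace:
  R3 = 5, R5 = 10
  CMP R3, R5  → compares 5 vs 10
  JG checks: is 5 greater than 10?
  5 < 10, so condition is false
Branch taken: No

No


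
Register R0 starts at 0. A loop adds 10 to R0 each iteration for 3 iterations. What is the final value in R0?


Starting value: R0 = 0
  Iter 1: R0 = 0 + 10 = 10
  Iter 2: R0 = 10 + 10 = 20
  Iter 3: R0 = 20 + 10 = 30
Final: R0 = 30

30


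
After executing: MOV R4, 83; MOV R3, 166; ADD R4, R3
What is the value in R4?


Register state trace:
  MOV R4, 83  → R4 = 83
  MOV R3, 166  → R3 = 166
  ADD R4, R3  → R4 = 83 + 166 = 249
Final: R4 = 249

249


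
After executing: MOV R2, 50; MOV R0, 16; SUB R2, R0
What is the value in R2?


Register state trace:
  MOV R2, 50  → R2 = 50
  MOV R0, 16  → R0 = 16
  SUB R2, R0  → R2 = 50 - 16 = 34
Final: R2 = 34

34


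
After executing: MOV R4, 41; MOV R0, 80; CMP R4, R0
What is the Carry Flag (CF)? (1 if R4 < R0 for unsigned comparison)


Register state trace:
  MOV R4, 41  → R4 = 41
  MOV R0, 80  → R0 = 80
  CMP R4, R0  → unsigned 41 - 80: borrow occurs
  41 < 80, so CF = 1
CF = 1

1


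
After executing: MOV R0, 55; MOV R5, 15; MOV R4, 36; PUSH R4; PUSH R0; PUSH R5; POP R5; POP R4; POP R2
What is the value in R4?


Stack trace (top is rightmost):
  MOV R0, 55  → R0 = 55
  MOV R5, 15  → R5 = 15
  MOV R4, 36  → R4 = 36
  PUSH R4  → stack: [36]
  PUSH R0  → stack: [36, 55]
  PUSH R5  → stack: [36, 55, 15]
  POP R5  → R5 = 15, stack: [36, 55]
  POP R4  → R4 = 55, stack: [36]
  POP R2  → R2 = 36, stack: []
Final: R4 = 55

55


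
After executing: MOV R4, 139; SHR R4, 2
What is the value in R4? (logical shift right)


Register state trace:
  MOV R4, 139  → R4 = 139
  SHR R4, 2  → R4 = 139 >> 2 = 139 // 2^2 = 34
Final: R4 = 34

34


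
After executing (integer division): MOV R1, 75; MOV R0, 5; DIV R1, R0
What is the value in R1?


Register state trace:
  MOV R1, 75  → R1 = 75
  MOV R0, 5  → R0 = 5
  DIV R1, R0  → R1 = 75 // 5 = 15
Final: R1 = 15

15


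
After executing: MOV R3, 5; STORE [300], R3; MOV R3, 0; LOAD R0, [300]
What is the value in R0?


Register and memory trace:
  MOV R3, 5  → R3 = 5
  STORE [300], R3  → mem[300] = 5
  MOV R3, 0  → R3 = 0
  LOAD R0, [300]  → R0 = mem[300] = 5
Final: R0 = 5

5


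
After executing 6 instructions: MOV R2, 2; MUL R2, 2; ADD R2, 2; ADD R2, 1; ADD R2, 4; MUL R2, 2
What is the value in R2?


Register state trace:
  MOV R2, 2  → R2 = 2
  MUL R2, 2  → R2 = 2 * 2 = 4
  ADD R2, 2  → R2 = 4 + 2 = 6
  ADD R2, 1  → R2 = 6 + 1 = 7
  ADD R2, 4  → R2 = 7 + 4 = 11
  MUL R2, 2  → R2 = 11 * 2 = 22
Final: R2 = 22

22


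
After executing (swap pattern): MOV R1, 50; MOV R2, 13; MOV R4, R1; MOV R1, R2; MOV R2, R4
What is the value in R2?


Register state trace (swap pattern):
  MOV R1, 50  → R1 = 50
  MOV R2, 13  → R2 = 13
  MOV R4, R1  → R4 = 50  (save R1)
  MOV R1, R2  → R1 = 13  (R1 gets R2's value)
  MOV R2, R4  → R2 = 50  (R2 gets saved value)
Final: R2 = 50

50


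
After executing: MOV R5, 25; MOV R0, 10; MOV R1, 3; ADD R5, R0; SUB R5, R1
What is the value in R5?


Register state trace:
  MOV R5, 25  → R5 = 25
  MOV R0, 10  → R0 = 10
  MOV R1, 3  → R1 = 3
  ADD R5, R0  → R5 = 25 + 10 = 35
  SUB R5, R1  → R5 = 35 - 3 = 32
Final: R5 = 32

32


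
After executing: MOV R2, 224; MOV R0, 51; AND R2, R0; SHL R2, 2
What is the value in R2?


Register state trace:
  MOV R2, 224  → R2 = 224 (0b11100000)
  MOV R0, 51  → R0 = 51 (0b00110011)
  AND R2, R0  → R2 = 224 AND 51 = 32 (0b00100000)
  SHL R2, 2  → R2 = 32 << 2 = 128
Final: R2 = 128

128


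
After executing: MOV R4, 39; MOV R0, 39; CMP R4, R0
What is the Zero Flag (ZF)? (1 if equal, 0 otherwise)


Register state trace:
  MOV R4, 39  → R4 = 39
  MOV R0, 39  → R0 = 39
  CMP R4, R0  → computes 39 - 39 = 0
  Result is zero, so values are equal
ZF = 1

1


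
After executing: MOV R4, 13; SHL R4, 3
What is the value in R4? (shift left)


Register state trace:
  MOV R4, 13  → R4 = 13
  SHL R4, 3  → R4 = 13 << 3 = 13 * 2^3 = 104
Final: R4 = 104

104


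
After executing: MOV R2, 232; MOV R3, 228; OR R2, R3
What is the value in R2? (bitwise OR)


Register state trace:
  MOV R2, 232  → R2 = 232 (0b11101000)
  MOV R3, 228  → R3 = 228 (0b11100100)
  OR R2, R3   → R2 = 232 OR 228 = 236 (0b11101100)
Final: R2 = 236

236


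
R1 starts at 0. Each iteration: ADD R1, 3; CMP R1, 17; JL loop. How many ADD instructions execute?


Loop trace (R1 starts at 0, target 17, step 3):
  ADD #1: R1 = 0 + 3 = 3  → 3 < 17, loop
  ADD #2: R1 = 3 + 3 = 6  → 6 < 17, loop
  ADD #3: R1 = 6 + 3 = 9  → 9 < 17, loop
  ADD #4: R1 = 9 + 3 = 12  → 12 < 17, loop
  ADD #5: R1 = 12 + 3 = 15  → 15 < 17, loop
  ADD #6: R1 = 15 + 3 = 18  → 18 >= 17, exit
Total ADD instructions: 6

6


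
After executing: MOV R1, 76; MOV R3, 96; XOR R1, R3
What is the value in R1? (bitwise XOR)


Register state trace:
  MOV R1, 76  → R1 = 76 (0b01001100)
  MOV R3, 96  → R3 = 96 (0b01100000)
  XOR R1, R3  → R1 = 76 XOR 96 = 44 (0b00101100)
Final: R1 = 44

44


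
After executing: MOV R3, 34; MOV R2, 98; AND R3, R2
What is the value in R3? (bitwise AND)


Register state trace:
  MOV R3, 34  → R3 = 34 (0b00100010)
  MOV R2, 98  → R2 = 98 (0b01100010)
  AND R3, R2  → R3 = 34 AND 98 = 34 (0b00100010)
Final: R3 = 34

34


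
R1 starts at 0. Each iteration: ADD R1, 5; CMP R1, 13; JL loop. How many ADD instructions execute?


Loop trace (R1 starts at 0, target 13, step 5):
  ADD #1: R1 = 0 + 5 = 5  → 5 < 13, loop
  ADD #2: R1 = 5 + 5 = 10  → 10 < 13, loop
  ADD #3: R1 = 10 + 5 = 15  → 15 >= 13, exit
Total ADD instructions: 3

3


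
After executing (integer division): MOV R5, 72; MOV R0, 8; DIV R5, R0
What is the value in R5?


Register state trace:
  MOV R5, 72  → R5 = 72
  MOV R0, 8  → R0 = 8
  DIV R5, R0  → R5 = 72 // 8 = 9
Final: R5 = 9

9


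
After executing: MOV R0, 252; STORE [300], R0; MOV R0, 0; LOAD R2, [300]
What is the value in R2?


Register and memory trace:
  MOV R0, 252  → R0 = 252
  STORE [300], R0  → mem[300] = 252
  MOV R0, 0  → R0 = 0
  LOAD R2, [300]  → R2 = mem[300] = 252
Final: R2 = 252

252


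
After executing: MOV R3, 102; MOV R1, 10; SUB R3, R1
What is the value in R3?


Register state trace:
  MOV R3, 102  → R3 = 102
  MOV R1, 10  → R1 = 10
  SUB R3, R1  → R3 = 102 - 10 = 92
Final: R3 = 92

92


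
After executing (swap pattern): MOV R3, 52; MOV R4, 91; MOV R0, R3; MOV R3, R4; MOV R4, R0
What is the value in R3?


Register state trace (swap pattern):
  MOV R3, 52  → R3 = 52
  MOV R4, 91  → R4 = 91
  MOV R0, R3  → R0 = 52  (save R3)
  MOV R3, R4  → R3 = 91  (R3 gets R4's value)
  MOV R4, R0  → R4 = 52  (R4 gets saved value)
Final: R3 = 91

91


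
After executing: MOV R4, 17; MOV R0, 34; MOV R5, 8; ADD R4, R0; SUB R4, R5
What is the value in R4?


Register state trace:
  MOV R4, 17  → R4 = 17
  MOV R0, 34  → R0 = 34
  MOV R5, 8  → R5 = 8
  ADD R4, R0  → R4 = 17 + 34 = 51
  SUB R4, R5  → R4 = 51 - 8 = 43
Final: R4 = 43

43


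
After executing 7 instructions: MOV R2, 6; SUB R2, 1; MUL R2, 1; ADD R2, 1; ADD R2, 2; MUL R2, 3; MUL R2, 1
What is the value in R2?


Register state trace:
  MOV R2, 6  → R2 = 6
  SUB R2, 1  → R2 = 6 - 1 = 5
  MUL R2, 1  → R2 = 5 * 1 = 5
  ADD R2, 1  → R2 = 5 + 1 = 6
  ADD R2, 2  → R2 = 6 + 2 = 8
  MUL R2, 3  → R2 = 8 * 3 = 24
  MUL R2, 1  → R2 = 24 * 1 = 24
Final: R2 = 24

24


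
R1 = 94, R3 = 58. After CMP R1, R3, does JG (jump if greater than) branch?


Trace:
  R1 = 94, R3 = 58
  CMP R1, R3  → compares 94 vs 58
  JG checks: is 94 greater than 58?
  94 > 58, so condition is true
Branch taken: Yes

Yes


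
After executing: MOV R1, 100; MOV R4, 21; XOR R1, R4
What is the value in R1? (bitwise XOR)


Register state trace:
  MOV R1, 100  → R1 = 100 (0b01100100)
  MOV R4, 21  → R4 = 21 (0b00010101)
  XOR R1, R4  → R1 = 100 XOR 21 = 113 (0b01110001)
Final: R1 = 113

113


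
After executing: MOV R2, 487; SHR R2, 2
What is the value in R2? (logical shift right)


Register state trace:
  MOV R2, 487  → R2 = 487
  SHR R2, 2  → R2 = 487 >> 2 = 487 // 2^2 = 121
Final: R2 = 121

121


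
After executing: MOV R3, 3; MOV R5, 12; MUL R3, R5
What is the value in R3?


Register state trace:
  MOV R3, 3  → R3 = 3
  MOV R5, 12  → R5 = 12
  MUL R3, R5  → R3 = 3 * 12 = 36
Final: R3 = 36

36


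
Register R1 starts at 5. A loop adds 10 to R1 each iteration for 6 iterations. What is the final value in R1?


Starting value: R1 = 5
  Iter 1: R1 = 5 + 10 = 15
  Iter 2: R1 = 15 + 10 = 25
  Iter 3: R1 = 25 + 10 = 35
  Iter 4: R1 = 35 + 10 = 45
  Iter 5: R1 = 45 + 10 = 55
  Iter 6: R1 = 55 + 10 = 65
Final: R1 = 65

65


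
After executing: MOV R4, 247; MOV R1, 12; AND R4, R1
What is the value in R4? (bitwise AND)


Register state trace:
  MOV R4, 247  → R4 = 247 (0b11110111)
  MOV R1, 12  → R1 = 12 (0b00001100)
  AND R4, R1  → R4 = 247 AND 12 = 4 (0b00000100)
Final: R4 = 4

4


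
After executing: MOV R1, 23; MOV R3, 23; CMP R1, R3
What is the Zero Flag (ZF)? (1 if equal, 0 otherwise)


Register state trace:
  MOV R1, 23  → R1 = 23
  MOV R3, 23  → R3 = 23
  CMP R1, R3  → computes 23 - 23 = 0
  Result is zero, so values are equal
ZF = 1

1


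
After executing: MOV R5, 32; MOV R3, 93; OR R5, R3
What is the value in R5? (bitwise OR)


Register state trace:
  MOV R5, 32  → R5 = 32 (0b00100000)
  MOV R3, 93  → R3 = 93 (0b01011101)
  OR R5, R3   → R5 = 32 OR 93 = 125 (0b01111101)
Final: R5 = 125

125


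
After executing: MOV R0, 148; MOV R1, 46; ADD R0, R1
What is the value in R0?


Register state trace:
  MOV R0, 148  → R0 = 148
  MOV R1, 46  → R1 = 46
  ADD R0, R1  → R0 = 148 + 46 = 194
Final: R0 = 194

194


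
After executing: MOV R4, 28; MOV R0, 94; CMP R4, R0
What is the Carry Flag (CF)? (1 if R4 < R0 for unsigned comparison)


Register state trace:
  MOV R4, 28  → R4 = 28
  MOV R0, 94  → R0 = 94
  CMP R4, R0  → unsigned 28 - 94: borrow occurs
  28 < 94, so CF = 1
CF = 1

1


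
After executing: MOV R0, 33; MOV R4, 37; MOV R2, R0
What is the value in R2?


Register state trace:
  MOV R0, 33  → R0 = 33
  MOV R4, 37  → R4 = 37
  MOV R2, R0  → R2 = 33
Final: R2 = 33

33


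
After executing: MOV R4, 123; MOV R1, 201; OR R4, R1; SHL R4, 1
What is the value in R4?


Register state trace:
  MOV R4, 123  → R4 = 123 (0b01111011)
  MOV R1, 201  → R1 = 201 (0b11001001)
  OR R4, R1  → R4 = 123 OR 201 = 251 (0b11111011)
  SHL R4, 1  → R4 = 251 << 1 = 502
Final: R4 = 502

502


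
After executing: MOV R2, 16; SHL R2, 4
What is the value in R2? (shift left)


Register state trace:
  MOV R2, 16  → R2 = 16
  SHL R2, 4  → R2 = 16 << 4 = 16 * 2^4 = 256
Final: R2 = 256

256


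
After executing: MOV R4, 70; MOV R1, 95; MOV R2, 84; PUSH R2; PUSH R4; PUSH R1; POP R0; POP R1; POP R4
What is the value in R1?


Stack trace (top is rightmost):
  MOV R4, 70  → R4 = 70
  MOV R1, 95  → R1 = 95
  MOV R2, 84  → R2 = 84
  PUSH R2  → stack: [84]
  PUSH R4  → stack: [84, 70]
  PUSH R1  → stack: [84, 70, 95]
  POP R0  → R0 = 95, stack: [84, 70]
  POP R1  → R1 = 70, stack: [84]
  POP R4  → R4 = 84, stack: []
Final: R1 = 70

70


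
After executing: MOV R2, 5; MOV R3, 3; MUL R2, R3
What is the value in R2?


Register state trace:
  MOV R2, 5  → R2 = 5
  MOV R3, 3  → R3 = 3
  MUL R2, R3  → R2 = 5 * 3 = 15
Final: R2 = 15

15


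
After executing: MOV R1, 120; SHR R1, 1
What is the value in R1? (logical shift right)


Register state trace:
  MOV R1, 120  → R1 = 120
  SHR R1, 1  → R1 = 120 >> 1 = 120 // 2^1 = 60
Final: R1 = 60

60


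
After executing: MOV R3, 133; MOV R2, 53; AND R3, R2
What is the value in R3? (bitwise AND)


Register state trace:
  MOV R3, 133  → R3 = 133 (0b10000101)
  MOV R2, 53  → R2 = 53 (0b00110101)
  AND R3, R2  → R3 = 133 AND 53 = 5 (0b00000101)
Final: R3 = 5

5


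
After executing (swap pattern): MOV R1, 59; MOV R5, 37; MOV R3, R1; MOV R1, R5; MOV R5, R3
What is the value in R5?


Register state trace (swap pattern):
  MOV R1, 59  → R1 = 59
  MOV R5, 37  → R5 = 37
  MOV R3, R1  → R3 = 59  (save R1)
  MOV R1, R5  → R1 = 37  (R1 gets R5's value)
  MOV R5, R3  → R5 = 59  (R5 gets saved value)
Final: R5 = 59

59


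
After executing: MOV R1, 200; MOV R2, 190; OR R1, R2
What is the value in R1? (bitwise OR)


Register state trace:
  MOV R1, 200  → R1 = 200 (0b11001000)
  MOV R2, 190  → R2 = 190 (0b10111110)
  OR R1, R2   → R1 = 200 OR 190 = 254 (0b11111110)
Final: R1 = 254

254


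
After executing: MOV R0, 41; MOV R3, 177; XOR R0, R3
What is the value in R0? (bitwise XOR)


Register state trace:
  MOV R0, 41  → R0 = 41 (0b00101001)
  MOV R3, 177  → R3 = 177 (0b10110001)
  XOR R0, R3  → R0 = 41 XOR 177 = 152 (0b10011000)
Final: R0 = 152

152


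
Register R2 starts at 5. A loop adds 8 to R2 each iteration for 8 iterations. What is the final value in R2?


Starting value: R2 = 5
  Iter 1: R2 = 5 + 8 = 13
  Iter 2: R2 = 13 + 8 = 21
  Iter 3: R2 = 21 + 8 = 29
  Iter 4: R2 = 29 + 8 = 37
  Iter 5: R2 = 37 + 8 = 45
  Iter 6: R2 = 45 + 8 = 53
  Iter 7: R2 = 53 + 8 = 61
  Iter 8: R2 = 61 + 8 = 69
Final: R2 = 69

69


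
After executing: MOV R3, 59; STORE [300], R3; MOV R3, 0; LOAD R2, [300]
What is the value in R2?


Register and memory trace:
  MOV R3, 59  → R3 = 59
  STORE [300], R3  → mem[300] = 59
  MOV R3, 0  → R3 = 0
  LOAD R2, [300]  → R2 = mem[300] = 59
Final: R2 = 59

59


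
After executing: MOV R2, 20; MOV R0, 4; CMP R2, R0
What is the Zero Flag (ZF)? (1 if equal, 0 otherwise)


Register state trace:
  MOV R2, 20  → R2 = 20
  MOV R0, 4  → R0 = 4
  CMP R2, R0  → computes 20 - 4 = 16
  Result is nonzero, so values are not equal
ZF = 0

0


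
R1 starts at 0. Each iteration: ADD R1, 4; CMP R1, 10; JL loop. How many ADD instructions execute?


Loop trace (R1 starts at 0, target 10, step 4):
  ADD #1: R1 = 0 + 4 = 4  → 4 < 10, loop
  ADD #2: R1 = 4 + 4 = 8  → 8 < 10, loop
  ADD #3: R1 = 8 + 4 = 12  → 12 >= 10, exit
Total ADD instructions: 3

3


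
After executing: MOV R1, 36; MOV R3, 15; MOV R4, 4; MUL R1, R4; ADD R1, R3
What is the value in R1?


Register state trace:
  MOV R1, 36  → R1 = 36
  MOV R3, 15  → R3 = 15
  MOV R4, 4  → R4 = 4
  MUL R1, R4  → R1 = 36 * 4 = 144
  ADD R1, R3  → R1 = 144 + 15 = 159
Final: R1 = 159

159


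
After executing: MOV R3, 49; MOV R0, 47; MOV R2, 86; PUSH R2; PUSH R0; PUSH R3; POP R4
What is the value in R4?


Stack trace (top is rightmost):
  MOV R3, 49  → R3 = 49
  MOV R0, 47  → R0 = 47
  MOV R2, 86  → R2 = 86
  PUSH R2  → stack: [86]
  PUSH R0  → stack: [86, 47]
  PUSH R3  → stack: [86, 47, 49]
  POP R4  → R4 = 49, stack: [86, 47]
Final: R4 = 49

49


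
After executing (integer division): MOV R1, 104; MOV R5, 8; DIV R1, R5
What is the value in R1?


Register state trace:
  MOV R1, 104  → R1 = 104
  MOV R5, 8  → R5 = 8
  DIV R1, R5  → R1 = 104 // 8 = 13
Final: R1 = 13

13


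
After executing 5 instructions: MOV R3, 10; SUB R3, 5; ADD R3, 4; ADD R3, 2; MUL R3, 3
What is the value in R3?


Register state trace:
  MOV R3, 10  → R3 = 10
  SUB R3, 5  → R3 = 10 - 5 = 5
  ADD R3, 4  → R3 = 5 + 4 = 9
  ADD R3, 2  → R3 = 9 + 2 = 11
  MUL R3, 3  → R3 = 11 * 3 = 33
Final: R3 = 33

33


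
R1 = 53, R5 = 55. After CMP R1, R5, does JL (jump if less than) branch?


Trace:
  R1 = 53, R5 = 55
  CMP R1, R5  → compares 53 vs 55
  JL checks: is 53 less than 55?
  53 < 55, so condition is true
Branch taken: Yes

Yes


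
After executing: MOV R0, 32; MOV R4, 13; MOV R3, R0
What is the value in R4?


Register state trace:
  MOV R0, 32  → R0 = 32
  MOV R4, 13  → R4 = 13
  MOV R3, R0  → R3 = 32
Final: R4 = 13

13


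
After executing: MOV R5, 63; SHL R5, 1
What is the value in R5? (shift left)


Register state trace:
  MOV R5, 63  → R5 = 63
  SHL R5, 1  → R5 = 63 << 1 = 63 * 2^1 = 126
Final: R5 = 126

126


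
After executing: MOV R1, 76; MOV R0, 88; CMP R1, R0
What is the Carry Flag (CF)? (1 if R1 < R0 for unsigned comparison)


Register state trace:
  MOV R1, 76  → R1 = 76
  MOV R0, 88  → R0 = 88
  CMP R1, R0  → unsigned 76 - 88: borrow occurs
  76 < 88, so CF = 1
CF = 1

1


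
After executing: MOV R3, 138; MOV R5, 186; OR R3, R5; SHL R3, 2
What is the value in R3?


Register state trace:
  MOV R3, 138  → R3 = 138 (0b10001010)
  MOV R5, 186  → R5 = 186 (0b10111010)
  OR R3, R5  → R3 = 138 OR 186 = 186 (0b10111010)
  SHL R3, 2  → R3 = 186 << 2 = 744
Final: R3 = 744

744


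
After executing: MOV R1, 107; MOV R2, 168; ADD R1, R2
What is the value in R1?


Register state trace:
  MOV R1, 107  → R1 = 107
  MOV R2, 168  → R2 = 168
  ADD R1, R2  → R1 = 107 + 168 = 275
Final: R1 = 275

275


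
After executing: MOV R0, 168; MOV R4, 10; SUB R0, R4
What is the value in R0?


Register state trace:
  MOV R0, 168  → R0 = 168
  MOV R4, 10  → R4 = 10
  SUB R0, R4  → R0 = 168 - 10 = 158
Final: R0 = 158

158


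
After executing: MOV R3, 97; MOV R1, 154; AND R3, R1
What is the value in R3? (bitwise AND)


Register state trace:
  MOV R3, 97  → R3 = 97 (0b01100001)
  MOV R1, 154  → R1 = 154 (0b10011010)
  AND R3, R1  → R3 = 97 AND 154 = 0 (0b00000000)
Final: R3 = 0

0


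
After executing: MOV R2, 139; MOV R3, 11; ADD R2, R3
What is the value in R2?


Register state trace:
  MOV R2, 139  → R2 = 139
  MOV R3, 11  → R3 = 11
  ADD R2, R3  → R2 = 139 + 11 = 150
Final: R2 = 150

150


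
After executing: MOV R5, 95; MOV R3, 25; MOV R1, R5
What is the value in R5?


Register state trace:
  MOV R5, 95  → R5 = 95
  MOV R3, 25  → R3 = 25
  MOV R1, R5  → R1 = 95
Final: R5 = 95

95


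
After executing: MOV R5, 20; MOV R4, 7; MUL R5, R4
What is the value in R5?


Register state trace:
  MOV R5, 20  → R5 = 20
  MOV R4, 7  → R4 = 7
  MUL R5, R4  → R5 = 20 * 7 = 140
Final: R5 = 140

140


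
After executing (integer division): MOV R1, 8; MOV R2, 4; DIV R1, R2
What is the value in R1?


Register state trace:
  MOV R1, 8  → R1 = 8
  MOV R2, 4  → R2 = 4
  DIV R1, R2  → R1 = 8 // 4 = 2
Final: R1 = 2

2


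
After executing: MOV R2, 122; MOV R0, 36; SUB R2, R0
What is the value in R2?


Register state trace:
  MOV R2, 122  → R2 = 122
  MOV R0, 36  → R0 = 36
  SUB R2, R0  → R2 = 122 - 36 = 86
Final: R2 = 86

86


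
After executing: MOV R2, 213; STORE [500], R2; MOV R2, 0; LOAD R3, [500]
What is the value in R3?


Register and memory trace:
  MOV R2, 213  → R2 = 213
  STORE [500], R2  → mem[500] = 213
  MOV R2, 0  → R2 = 0
  LOAD R3, [500]  → R3 = mem[500] = 213
Final: R3 = 213

213


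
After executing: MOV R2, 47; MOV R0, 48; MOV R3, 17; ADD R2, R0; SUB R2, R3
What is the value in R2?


Register state trace:
  MOV R2, 47  → R2 = 47
  MOV R0, 48  → R0 = 48
  MOV R3, 17  → R3 = 17
  ADD R2, R0  → R2 = 47 + 48 = 95
  SUB R2, R3  → R2 = 95 - 17 = 78
Final: R2 = 78

78


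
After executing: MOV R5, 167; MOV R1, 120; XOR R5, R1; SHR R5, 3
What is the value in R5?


Register state trace:
  MOV R5, 167  → R5 = 167 (0b10100111)
  MOV R1, 120  → R1 = 120 (0b01111000)
  XOR R5, R1  → R5 = 167 XOR 120 = 223 (0b11011111)
  SHR R5, 3  → R5 = 223 >> 3 = 27
Final: R5 = 27

27


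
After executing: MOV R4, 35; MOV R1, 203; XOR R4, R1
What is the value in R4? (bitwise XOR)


Register state trace:
  MOV R4, 35  → R4 = 35 (0b00100011)
  MOV R1, 203  → R1 = 203 (0b11001011)
  XOR R4, R1  → R4 = 35 XOR 203 = 232 (0b11101000)
Final: R4 = 232

232


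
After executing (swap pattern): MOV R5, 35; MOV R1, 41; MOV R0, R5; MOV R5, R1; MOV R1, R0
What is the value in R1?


Register state trace (swap pattern):
  MOV R5, 35  → R5 = 35
  MOV R1, 41  → R1 = 41
  MOV R0, R5  → R0 = 35  (save R5)
  MOV R5, R1  → R5 = 41  (R5 gets R1's value)
  MOV R1, R0  → R1 = 35  (R1 gets saved value)
Final: R1 = 35

35


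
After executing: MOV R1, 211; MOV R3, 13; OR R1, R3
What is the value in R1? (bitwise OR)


Register state trace:
  MOV R1, 211  → R1 = 211 (0b11010011)
  MOV R3, 13  → R3 = 13 (0b00001101)
  OR R1, R3   → R1 = 211 OR 13 = 223 (0b11011111)
Final: R1 = 223

223


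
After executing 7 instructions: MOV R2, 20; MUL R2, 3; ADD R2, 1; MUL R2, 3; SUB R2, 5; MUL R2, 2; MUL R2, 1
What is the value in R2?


Register state trace:
  MOV R2, 20  → R2 = 20
  MUL R2, 3  → R2 = 20 * 3 = 60
  ADD R2, 1  → R2 = 60 + 1 = 61
  MUL R2, 3  → R2 = 61 * 3 = 183
  SUB R2, 5  → R2 = 183 - 5 = 178
  MUL R2, 2  → R2 = 178 * 2 = 356
  MUL R2, 1  → R2 = 356 * 1 = 356
Final: R2 = 356

356


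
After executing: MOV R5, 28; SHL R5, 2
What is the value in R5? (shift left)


Register state trace:
  MOV R5, 28  → R5 = 28
  SHL R5, 2  → R5 = 28 << 2 = 28 * 2^2 = 112
Final: R5 = 112

112


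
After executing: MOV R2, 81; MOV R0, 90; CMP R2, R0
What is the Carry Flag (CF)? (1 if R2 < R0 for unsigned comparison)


Register state trace:
  MOV R2, 81  → R2 = 81
  MOV R0, 90  → R0 = 90
  CMP R2, R0  → unsigned 81 - 90: borrow occurs
  81 < 90, so CF = 1
CF = 1

1


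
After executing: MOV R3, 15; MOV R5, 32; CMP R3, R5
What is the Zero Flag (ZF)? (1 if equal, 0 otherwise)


Register state trace:
  MOV R3, 15  → R3 = 15
  MOV R5, 32  → R5 = 32
  CMP R3, R5  → computes 15 - 32 = -17
  Result is nonzero, so values are not equal
ZF = 0

0


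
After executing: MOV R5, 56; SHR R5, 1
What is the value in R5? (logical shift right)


Register state trace:
  MOV R5, 56  → R5 = 56
  SHR R5, 1  → R5 = 56 >> 1 = 56 // 2^1 = 28
Final: R5 = 28

28


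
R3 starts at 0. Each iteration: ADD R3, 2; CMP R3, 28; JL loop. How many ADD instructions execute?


Loop trace (R3 starts at 0, target 28, step 2):
  ADD #1: R3 = 0 + 2 = 2  → 2 < 28, loop
  ADD #2: R3 = 2 + 2 = 4  → 4 < 28, loop
  ADD #3: R3 = 4 + 2 = 6  → 6 < 28, loop
  ADD #4: R3 = 6 + 2 = 8  → 8 < 28, loop
  ADD #5: R3 = 8 + 2 = 10  → 10 < 28, loop
  ADD #6: R3 = 10 + 2 = 12  → 12 < 28, loop
  ADD #7: R3 = 12 + 2 = 14  → 14 < 28, loop
  ADD #8: R3 = 14 + 2 = 16  → 16 < 28, loop
  ADD #9: R3 = 16 + 2 = 18  → 18 < 28, loop
  ADD #10: R3 = 18 + 2 = 20  → 20 < 28, loop
  ADD #11: R3 = 20 + 2 = 22  → 22 < 28, loop
  ADD #12: R3 = 22 + 2 = 24  → 24 < 28, loop
  ADD #13: R3 = 24 + 2 = 26  → 26 < 28, loop
  ADD #14: R3 = 26 + 2 = 28  → 28 >= 28, exit
Total ADD instructions: 14

14


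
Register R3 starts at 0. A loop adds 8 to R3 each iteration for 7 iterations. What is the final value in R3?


Starting value: R3 = 0
  Iter 1: R3 = 0 + 8 = 8
  Iter 2: R3 = 8 + 8 = 16
  Iter 3: R3 = 16 + 8 = 24
  Iter 4: R3 = 24 + 8 = 32
  Iter 5: R3 = 32 + 8 = 40
  Iter 6: R3 = 40 + 8 = 48
  Iter 7: R3 = 48 + 8 = 56
Final: R3 = 56

56


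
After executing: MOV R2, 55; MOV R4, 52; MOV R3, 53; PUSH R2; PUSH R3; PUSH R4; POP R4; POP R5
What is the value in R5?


Stack trace (top is rightmost):
  MOV R2, 55  → R2 = 55
  MOV R4, 52  → R4 = 52
  MOV R3, 53  → R3 = 53
  PUSH R2  → stack: [55]
  PUSH R3  → stack: [55, 53]
  PUSH R4  → stack: [55, 53, 52]
  POP R4  → R4 = 52, stack: [55, 53]
  POP R5  → R5 = 53, stack: [55]
Final: R5 = 53

53
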